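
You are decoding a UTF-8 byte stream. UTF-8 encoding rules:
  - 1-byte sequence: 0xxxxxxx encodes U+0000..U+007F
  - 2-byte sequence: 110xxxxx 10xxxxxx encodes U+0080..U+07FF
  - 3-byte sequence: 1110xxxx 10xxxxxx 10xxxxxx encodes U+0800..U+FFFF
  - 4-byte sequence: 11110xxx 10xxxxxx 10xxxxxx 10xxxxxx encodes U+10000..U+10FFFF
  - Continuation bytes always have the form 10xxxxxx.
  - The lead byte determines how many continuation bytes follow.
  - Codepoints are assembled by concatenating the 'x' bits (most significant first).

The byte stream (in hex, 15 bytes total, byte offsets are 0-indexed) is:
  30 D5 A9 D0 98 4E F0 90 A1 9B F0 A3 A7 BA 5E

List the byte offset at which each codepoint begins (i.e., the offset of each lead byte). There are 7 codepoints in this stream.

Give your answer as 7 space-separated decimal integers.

Answer: 0 1 3 5 6 10 14

Derivation:
Byte[0]=30: 1-byte ASCII. cp=U+0030
Byte[1]=D5: 2-byte lead, need 1 cont bytes. acc=0x15
Byte[2]=A9: continuation. acc=(acc<<6)|0x29=0x569
Completed: cp=U+0569 (starts at byte 1)
Byte[3]=D0: 2-byte lead, need 1 cont bytes. acc=0x10
Byte[4]=98: continuation. acc=(acc<<6)|0x18=0x418
Completed: cp=U+0418 (starts at byte 3)
Byte[5]=4E: 1-byte ASCII. cp=U+004E
Byte[6]=F0: 4-byte lead, need 3 cont bytes. acc=0x0
Byte[7]=90: continuation. acc=(acc<<6)|0x10=0x10
Byte[8]=A1: continuation. acc=(acc<<6)|0x21=0x421
Byte[9]=9B: continuation. acc=(acc<<6)|0x1B=0x1085B
Completed: cp=U+1085B (starts at byte 6)
Byte[10]=F0: 4-byte lead, need 3 cont bytes. acc=0x0
Byte[11]=A3: continuation. acc=(acc<<6)|0x23=0x23
Byte[12]=A7: continuation. acc=(acc<<6)|0x27=0x8E7
Byte[13]=BA: continuation. acc=(acc<<6)|0x3A=0x239FA
Completed: cp=U+239FA (starts at byte 10)
Byte[14]=5E: 1-byte ASCII. cp=U+005E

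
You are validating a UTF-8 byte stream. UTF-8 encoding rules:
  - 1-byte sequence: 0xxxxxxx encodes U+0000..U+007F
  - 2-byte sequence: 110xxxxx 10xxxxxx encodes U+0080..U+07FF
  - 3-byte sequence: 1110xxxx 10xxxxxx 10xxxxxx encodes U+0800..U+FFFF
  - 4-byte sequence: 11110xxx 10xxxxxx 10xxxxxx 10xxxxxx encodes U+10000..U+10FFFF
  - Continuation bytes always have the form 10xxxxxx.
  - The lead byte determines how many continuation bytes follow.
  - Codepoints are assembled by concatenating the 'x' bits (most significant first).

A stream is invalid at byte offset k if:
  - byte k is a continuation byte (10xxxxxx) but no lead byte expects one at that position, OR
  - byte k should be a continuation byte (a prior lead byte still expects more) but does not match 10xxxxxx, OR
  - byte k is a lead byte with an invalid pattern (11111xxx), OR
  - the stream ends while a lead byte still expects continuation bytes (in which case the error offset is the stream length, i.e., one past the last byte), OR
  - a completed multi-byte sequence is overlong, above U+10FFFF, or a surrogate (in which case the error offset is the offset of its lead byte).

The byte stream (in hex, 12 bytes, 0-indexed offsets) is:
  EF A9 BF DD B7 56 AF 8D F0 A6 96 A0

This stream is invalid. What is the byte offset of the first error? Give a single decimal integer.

Answer: 6

Derivation:
Byte[0]=EF: 3-byte lead, need 2 cont bytes. acc=0xF
Byte[1]=A9: continuation. acc=(acc<<6)|0x29=0x3E9
Byte[2]=BF: continuation. acc=(acc<<6)|0x3F=0xFA7F
Completed: cp=U+FA7F (starts at byte 0)
Byte[3]=DD: 2-byte lead, need 1 cont bytes. acc=0x1D
Byte[4]=B7: continuation. acc=(acc<<6)|0x37=0x777
Completed: cp=U+0777 (starts at byte 3)
Byte[5]=56: 1-byte ASCII. cp=U+0056
Byte[6]=AF: INVALID lead byte (not 0xxx/110x/1110/11110)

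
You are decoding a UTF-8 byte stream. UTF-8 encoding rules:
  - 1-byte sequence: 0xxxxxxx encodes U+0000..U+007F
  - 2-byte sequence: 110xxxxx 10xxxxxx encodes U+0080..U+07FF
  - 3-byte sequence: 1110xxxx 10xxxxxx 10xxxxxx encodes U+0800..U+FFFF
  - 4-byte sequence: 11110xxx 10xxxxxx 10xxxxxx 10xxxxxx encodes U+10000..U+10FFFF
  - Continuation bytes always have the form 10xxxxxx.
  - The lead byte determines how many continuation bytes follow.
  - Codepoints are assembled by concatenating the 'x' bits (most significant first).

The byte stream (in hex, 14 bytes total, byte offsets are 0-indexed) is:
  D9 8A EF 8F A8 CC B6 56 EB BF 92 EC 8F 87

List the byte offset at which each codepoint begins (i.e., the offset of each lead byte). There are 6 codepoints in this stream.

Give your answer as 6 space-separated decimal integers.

Byte[0]=D9: 2-byte lead, need 1 cont bytes. acc=0x19
Byte[1]=8A: continuation. acc=(acc<<6)|0x0A=0x64A
Completed: cp=U+064A (starts at byte 0)
Byte[2]=EF: 3-byte lead, need 2 cont bytes. acc=0xF
Byte[3]=8F: continuation. acc=(acc<<6)|0x0F=0x3CF
Byte[4]=A8: continuation. acc=(acc<<6)|0x28=0xF3E8
Completed: cp=U+F3E8 (starts at byte 2)
Byte[5]=CC: 2-byte lead, need 1 cont bytes. acc=0xC
Byte[6]=B6: continuation. acc=(acc<<6)|0x36=0x336
Completed: cp=U+0336 (starts at byte 5)
Byte[7]=56: 1-byte ASCII. cp=U+0056
Byte[8]=EB: 3-byte lead, need 2 cont bytes. acc=0xB
Byte[9]=BF: continuation. acc=(acc<<6)|0x3F=0x2FF
Byte[10]=92: continuation. acc=(acc<<6)|0x12=0xBFD2
Completed: cp=U+BFD2 (starts at byte 8)
Byte[11]=EC: 3-byte lead, need 2 cont bytes. acc=0xC
Byte[12]=8F: continuation. acc=(acc<<6)|0x0F=0x30F
Byte[13]=87: continuation. acc=(acc<<6)|0x07=0xC3C7
Completed: cp=U+C3C7 (starts at byte 11)

Answer: 0 2 5 7 8 11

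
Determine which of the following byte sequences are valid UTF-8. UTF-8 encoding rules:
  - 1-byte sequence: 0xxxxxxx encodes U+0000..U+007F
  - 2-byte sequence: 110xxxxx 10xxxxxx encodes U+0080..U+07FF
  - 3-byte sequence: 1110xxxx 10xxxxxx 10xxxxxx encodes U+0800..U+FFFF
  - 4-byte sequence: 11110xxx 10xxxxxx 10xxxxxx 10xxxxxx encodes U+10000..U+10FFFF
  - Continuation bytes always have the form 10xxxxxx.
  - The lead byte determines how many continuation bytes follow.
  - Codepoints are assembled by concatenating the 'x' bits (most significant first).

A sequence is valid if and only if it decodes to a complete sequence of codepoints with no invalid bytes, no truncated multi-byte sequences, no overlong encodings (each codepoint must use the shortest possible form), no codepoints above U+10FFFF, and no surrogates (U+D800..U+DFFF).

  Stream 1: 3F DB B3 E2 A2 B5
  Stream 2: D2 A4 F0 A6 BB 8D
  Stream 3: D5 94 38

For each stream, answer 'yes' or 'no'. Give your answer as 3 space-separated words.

Answer: yes yes yes

Derivation:
Stream 1: decodes cleanly. VALID
Stream 2: decodes cleanly. VALID
Stream 3: decodes cleanly. VALID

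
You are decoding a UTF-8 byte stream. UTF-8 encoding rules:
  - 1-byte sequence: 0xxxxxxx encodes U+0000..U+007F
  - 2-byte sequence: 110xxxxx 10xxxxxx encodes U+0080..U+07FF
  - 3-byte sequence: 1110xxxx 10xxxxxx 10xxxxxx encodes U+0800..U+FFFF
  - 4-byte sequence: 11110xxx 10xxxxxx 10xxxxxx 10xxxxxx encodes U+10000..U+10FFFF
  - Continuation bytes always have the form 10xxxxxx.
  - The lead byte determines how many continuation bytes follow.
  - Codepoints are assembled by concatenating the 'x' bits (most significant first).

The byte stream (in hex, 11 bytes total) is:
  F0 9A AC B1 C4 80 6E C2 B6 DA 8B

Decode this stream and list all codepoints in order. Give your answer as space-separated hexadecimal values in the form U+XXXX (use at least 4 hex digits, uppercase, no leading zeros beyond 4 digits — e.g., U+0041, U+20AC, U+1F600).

Byte[0]=F0: 4-byte lead, need 3 cont bytes. acc=0x0
Byte[1]=9A: continuation. acc=(acc<<6)|0x1A=0x1A
Byte[2]=AC: continuation. acc=(acc<<6)|0x2C=0x6AC
Byte[3]=B1: continuation. acc=(acc<<6)|0x31=0x1AB31
Completed: cp=U+1AB31 (starts at byte 0)
Byte[4]=C4: 2-byte lead, need 1 cont bytes. acc=0x4
Byte[5]=80: continuation. acc=(acc<<6)|0x00=0x100
Completed: cp=U+0100 (starts at byte 4)
Byte[6]=6E: 1-byte ASCII. cp=U+006E
Byte[7]=C2: 2-byte lead, need 1 cont bytes. acc=0x2
Byte[8]=B6: continuation. acc=(acc<<6)|0x36=0xB6
Completed: cp=U+00B6 (starts at byte 7)
Byte[9]=DA: 2-byte lead, need 1 cont bytes. acc=0x1A
Byte[10]=8B: continuation. acc=(acc<<6)|0x0B=0x68B
Completed: cp=U+068B (starts at byte 9)

Answer: U+1AB31 U+0100 U+006E U+00B6 U+068B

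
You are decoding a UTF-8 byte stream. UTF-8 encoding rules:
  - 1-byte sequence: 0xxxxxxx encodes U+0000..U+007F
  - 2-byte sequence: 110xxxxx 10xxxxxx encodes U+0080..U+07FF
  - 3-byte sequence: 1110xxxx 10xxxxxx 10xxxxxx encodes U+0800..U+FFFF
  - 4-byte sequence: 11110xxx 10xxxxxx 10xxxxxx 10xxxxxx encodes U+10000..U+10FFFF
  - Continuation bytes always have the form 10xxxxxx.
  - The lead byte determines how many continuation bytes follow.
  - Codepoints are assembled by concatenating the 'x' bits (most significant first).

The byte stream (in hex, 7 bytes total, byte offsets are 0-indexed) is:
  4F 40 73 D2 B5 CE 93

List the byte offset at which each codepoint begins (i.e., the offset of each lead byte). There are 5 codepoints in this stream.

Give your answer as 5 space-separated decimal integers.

Answer: 0 1 2 3 5

Derivation:
Byte[0]=4F: 1-byte ASCII. cp=U+004F
Byte[1]=40: 1-byte ASCII. cp=U+0040
Byte[2]=73: 1-byte ASCII. cp=U+0073
Byte[3]=D2: 2-byte lead, need 1 cont bytes. acc=0x12
Byte[4]=B5: continuation. acc=(acc<<6)|0x35=0x4B5
Completed: cp=U+04B5 (starts at byte 3)
Byte[5]=CE: 2-byte lead, need 1 cont bytes. acc=0xE
Byte[6]=93: continuation. acc=(acc<<6)|0x13=0x393
Completed: cp=U+0393 (starts at byte 5)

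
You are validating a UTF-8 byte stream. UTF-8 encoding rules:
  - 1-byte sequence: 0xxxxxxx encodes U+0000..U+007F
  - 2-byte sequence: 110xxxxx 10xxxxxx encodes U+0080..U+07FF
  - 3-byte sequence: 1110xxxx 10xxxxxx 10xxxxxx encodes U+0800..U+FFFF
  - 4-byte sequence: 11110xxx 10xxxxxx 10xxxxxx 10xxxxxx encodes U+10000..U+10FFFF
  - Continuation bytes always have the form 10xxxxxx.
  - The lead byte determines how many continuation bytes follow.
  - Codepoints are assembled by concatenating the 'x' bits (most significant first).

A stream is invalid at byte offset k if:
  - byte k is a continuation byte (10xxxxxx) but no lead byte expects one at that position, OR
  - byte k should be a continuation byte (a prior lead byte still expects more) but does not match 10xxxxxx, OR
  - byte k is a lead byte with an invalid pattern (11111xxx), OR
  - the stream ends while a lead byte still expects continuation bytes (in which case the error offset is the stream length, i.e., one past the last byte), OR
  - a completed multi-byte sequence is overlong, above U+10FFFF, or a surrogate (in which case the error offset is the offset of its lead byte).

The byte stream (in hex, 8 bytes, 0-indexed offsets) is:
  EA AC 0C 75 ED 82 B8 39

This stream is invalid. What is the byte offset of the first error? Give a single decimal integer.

Byte[0]=EA: 3-byte lead, need 2 cont bytes. acc=0xA
Byte[1]=AC: continuation. acc=(acc<<6)|0x2C=0x2AC
Byte[2]=0C: expected 10xxxxxx continuation. INVALID

Answer: 2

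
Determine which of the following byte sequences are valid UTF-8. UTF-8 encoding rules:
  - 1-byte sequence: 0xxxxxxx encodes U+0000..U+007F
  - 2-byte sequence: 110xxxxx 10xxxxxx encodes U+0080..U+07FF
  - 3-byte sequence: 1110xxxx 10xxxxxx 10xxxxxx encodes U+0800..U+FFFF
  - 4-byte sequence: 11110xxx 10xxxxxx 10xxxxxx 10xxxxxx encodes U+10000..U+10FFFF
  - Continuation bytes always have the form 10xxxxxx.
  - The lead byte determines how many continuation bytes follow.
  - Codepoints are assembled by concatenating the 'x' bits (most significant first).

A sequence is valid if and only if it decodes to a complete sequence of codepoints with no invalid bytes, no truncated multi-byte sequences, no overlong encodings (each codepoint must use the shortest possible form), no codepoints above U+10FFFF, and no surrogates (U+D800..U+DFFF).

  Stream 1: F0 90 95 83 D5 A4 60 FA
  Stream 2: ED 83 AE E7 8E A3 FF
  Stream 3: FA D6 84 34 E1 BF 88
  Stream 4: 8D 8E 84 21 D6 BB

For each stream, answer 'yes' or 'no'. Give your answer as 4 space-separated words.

Answer: no no no no

Derivation:
Stream 1: error at byte offset 7. INVALID
Stream 2: error at byte offset 6. INVALID
Stream 3: error at byte offset 0. INVALID
Stream 4: error at byte offset 0. INVALID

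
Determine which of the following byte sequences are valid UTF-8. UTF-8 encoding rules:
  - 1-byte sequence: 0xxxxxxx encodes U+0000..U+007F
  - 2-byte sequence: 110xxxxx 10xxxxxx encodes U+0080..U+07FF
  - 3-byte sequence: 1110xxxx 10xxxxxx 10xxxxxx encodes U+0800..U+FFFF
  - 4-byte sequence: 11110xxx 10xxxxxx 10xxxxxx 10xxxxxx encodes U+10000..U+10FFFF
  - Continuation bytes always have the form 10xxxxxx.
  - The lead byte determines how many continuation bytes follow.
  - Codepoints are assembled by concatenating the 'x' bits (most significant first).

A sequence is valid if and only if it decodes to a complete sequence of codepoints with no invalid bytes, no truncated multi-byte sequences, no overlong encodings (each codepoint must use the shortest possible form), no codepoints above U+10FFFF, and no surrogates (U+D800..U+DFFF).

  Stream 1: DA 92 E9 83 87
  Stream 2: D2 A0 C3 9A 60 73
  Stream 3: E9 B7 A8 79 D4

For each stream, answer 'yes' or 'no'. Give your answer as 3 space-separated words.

Answer: yes yes no

Derivation:
Stream 1: decodes cleanly. VALID
Stream 2: decodes cleanly. VALID
Stream 3: error at byte offset 5. INVALID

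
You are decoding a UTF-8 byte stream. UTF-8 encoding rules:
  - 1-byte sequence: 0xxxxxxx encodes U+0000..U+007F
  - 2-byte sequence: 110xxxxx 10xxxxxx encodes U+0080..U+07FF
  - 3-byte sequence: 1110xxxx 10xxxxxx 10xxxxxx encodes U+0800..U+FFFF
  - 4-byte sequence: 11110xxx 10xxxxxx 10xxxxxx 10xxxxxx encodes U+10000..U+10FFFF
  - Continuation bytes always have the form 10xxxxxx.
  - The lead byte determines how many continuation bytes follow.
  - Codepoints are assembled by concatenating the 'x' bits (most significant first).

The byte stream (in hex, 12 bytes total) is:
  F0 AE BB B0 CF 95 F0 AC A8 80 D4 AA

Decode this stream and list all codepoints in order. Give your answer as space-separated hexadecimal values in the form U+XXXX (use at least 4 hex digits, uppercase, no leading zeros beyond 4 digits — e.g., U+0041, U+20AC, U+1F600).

Byte[0]=F0: 4-byte lead, need 3 cont bytes. acc=0x0
Byte[1]=AE: continuation. acc=(acc<<6)|0x2E=0x2E
Byte[2]=BB: continuation. acc=(acc<<6)|0x3B=0xBBB
Byte[3]=B0: continuation. acc=(acc<<6)|0x30=0x2EEF0
Completed: cp=U+2EEF0 (starts at byte 0)
Byte[4]=CF: 2-byte lead, need 1 cont bytes. acc=0xF
Byte[5]=95: continuation. acc=(acc<<6)|0x15=0x3D5
Completed: cp=U+03D5 (starts at byte 4)
Byte[6]=F0: 4-byte lead, need 3 cont bytes. acc=0x0
Byte[7]=AC: continuation. acc=(acc<<6)|0x2C=0x2C
Byte[8]=A8: continuation. acc=(acc<<6)|0x28=0xB28
Byte[9]=80: continuation. acc=(acc<<6)|0x00=0x2CA00
Completed: cp=U+2CA00 (starts at byte 6)
Byte[10]=D4: 2-byte lead, need 1 cont bytes. acc=0x14
Byte[11]=AA: continuation. acc=(acc<<6)|0x2A=0x52A
Completed: cp=U+052A (starts at byte 10)

Answer: U+2EEF0 U+03D5 U+2CA00 U+052A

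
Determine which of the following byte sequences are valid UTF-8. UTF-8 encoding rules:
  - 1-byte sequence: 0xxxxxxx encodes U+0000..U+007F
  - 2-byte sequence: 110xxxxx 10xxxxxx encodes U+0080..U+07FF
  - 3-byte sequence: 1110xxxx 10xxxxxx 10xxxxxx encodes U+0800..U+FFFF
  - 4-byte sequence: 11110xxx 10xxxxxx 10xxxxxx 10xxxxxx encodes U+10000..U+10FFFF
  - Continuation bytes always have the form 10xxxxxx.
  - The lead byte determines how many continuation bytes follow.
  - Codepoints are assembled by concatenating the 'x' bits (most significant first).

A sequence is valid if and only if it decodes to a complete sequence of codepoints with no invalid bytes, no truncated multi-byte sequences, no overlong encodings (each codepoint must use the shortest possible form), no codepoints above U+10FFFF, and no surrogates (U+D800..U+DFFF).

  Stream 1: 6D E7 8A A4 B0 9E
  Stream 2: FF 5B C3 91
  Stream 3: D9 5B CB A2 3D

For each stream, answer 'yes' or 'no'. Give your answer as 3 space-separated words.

Answer: no no no

Derivation:
Stream 1: error at byte offset 4. INVALID
Stream 2: error at byte offset 0. INVALID
Stream 3: error at byte offset 1. INVALID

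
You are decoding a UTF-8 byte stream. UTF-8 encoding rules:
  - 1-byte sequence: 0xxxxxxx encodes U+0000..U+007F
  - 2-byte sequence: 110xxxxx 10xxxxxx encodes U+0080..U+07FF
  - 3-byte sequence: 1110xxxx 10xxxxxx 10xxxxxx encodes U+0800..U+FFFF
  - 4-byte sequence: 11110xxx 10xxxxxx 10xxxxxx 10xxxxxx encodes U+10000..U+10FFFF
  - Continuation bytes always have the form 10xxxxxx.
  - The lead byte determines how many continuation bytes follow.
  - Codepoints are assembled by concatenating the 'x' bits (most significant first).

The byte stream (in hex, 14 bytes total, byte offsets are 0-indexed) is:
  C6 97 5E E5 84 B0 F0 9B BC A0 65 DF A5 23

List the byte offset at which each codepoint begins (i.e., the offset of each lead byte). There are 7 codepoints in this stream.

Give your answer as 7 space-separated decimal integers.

Answer: 0 2 3 6 10 11 13

Derivation:
Byte[0]=C6: 2-byte lead, need 1 cont bytes. acc=0x6
Byte[1]=97: continuation. acc=(acc<<6)|0x17=0x197
Completed: cp=U+0197 (starts at byte 0)
Byte[2]=5E: 1-byte ASCII. cp=U+005E
Byte[3]=E5: 3-byte lead, need 2 cont bytes. acc=0x5
Byte[4]=84: continuation. acc=(acc<<6)|0x04=0x144
Byte[5]=B0: continuation. acc=(acc<<6)|0x30=0x5130
Completed: cp=U+5130 (starts at byte 3)
Byte[6]=F0: 4-byte lead, need 3 cont bytes. acc=0x0
Byte[7]=9B: continuation. acc=(acc<<6)|0x1B=0x1B
Byte[8]=BC: continuation. acc=(acc<<6)|0x3C=0x6FC
Byte[9]=A0: continuation. acc=(acc<<6)|0x20=0x1BF20
Completed: cp=U+1BF20 (starts at byte 6)
Byte[10]=65: 1-byte ASCII. cp=U+0065
Byte[11]=DF: 2-byte lead, need 1 cont bytes. acc=0x1F
Byte[12]=A5: continuation. acc=(acc<<6)|0x25=0x7E5
Completed: cp=U+07E5 (starts at byte 11)
Byte[13]=23: 1-byte ASCII. cp=U+0023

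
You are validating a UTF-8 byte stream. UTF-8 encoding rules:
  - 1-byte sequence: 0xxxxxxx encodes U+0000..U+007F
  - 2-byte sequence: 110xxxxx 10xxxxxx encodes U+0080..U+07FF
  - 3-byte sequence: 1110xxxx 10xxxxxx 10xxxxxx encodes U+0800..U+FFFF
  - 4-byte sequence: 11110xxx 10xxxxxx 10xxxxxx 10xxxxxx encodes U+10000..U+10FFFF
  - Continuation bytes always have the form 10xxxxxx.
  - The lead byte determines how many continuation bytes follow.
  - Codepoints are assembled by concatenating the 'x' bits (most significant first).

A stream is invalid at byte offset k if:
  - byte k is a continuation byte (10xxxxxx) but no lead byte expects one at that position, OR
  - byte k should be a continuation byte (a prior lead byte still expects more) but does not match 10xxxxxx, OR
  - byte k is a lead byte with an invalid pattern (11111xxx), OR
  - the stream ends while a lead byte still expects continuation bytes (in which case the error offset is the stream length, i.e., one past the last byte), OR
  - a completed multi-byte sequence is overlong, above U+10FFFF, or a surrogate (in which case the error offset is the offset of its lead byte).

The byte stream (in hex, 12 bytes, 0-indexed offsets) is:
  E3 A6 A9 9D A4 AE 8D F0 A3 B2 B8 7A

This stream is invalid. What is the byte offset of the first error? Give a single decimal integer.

Byte[0]=E3: 3-byte lead, need 2 cont bytes. acc=0x3
Byte[1]=A6: continuation. acc=(acc<<6)|0x26=0xE6
Byte[2]=A9: continuation. acc=(acc<<6)|0x29=0x39A9
Completed: cp=U+39A9 (starts at byte 0)
Byte[3]=9D: INVALID lead byte (not 0xxx/110x/1110/11110)

Answer: 3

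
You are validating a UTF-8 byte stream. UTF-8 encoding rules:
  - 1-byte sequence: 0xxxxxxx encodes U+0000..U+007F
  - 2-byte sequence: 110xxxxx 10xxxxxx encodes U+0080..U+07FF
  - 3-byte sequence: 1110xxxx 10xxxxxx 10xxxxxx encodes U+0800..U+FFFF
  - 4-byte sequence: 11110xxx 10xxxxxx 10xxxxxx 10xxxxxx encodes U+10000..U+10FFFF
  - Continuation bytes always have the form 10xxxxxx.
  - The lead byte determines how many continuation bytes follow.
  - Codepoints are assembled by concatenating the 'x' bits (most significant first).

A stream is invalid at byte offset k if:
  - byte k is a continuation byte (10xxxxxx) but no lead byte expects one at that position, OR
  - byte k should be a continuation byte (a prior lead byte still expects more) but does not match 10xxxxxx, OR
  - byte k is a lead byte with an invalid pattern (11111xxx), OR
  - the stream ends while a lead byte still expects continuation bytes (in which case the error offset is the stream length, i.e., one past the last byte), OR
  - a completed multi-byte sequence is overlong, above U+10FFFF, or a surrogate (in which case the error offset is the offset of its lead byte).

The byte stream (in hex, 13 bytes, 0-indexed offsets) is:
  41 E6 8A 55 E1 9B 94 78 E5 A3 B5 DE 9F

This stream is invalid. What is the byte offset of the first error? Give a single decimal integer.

Byte[0]=41: 1-byte ASCII. cp=U+0041
Byte[1]=E6: 3-byte lead, need 2 cont bytes. acc=0x6
Byte[2]=8A: continuation. acc=(acc<<6)|0x0A=0x18A
Byte[3]=55: expected 10xxxxxx continuation. INVALID

Answer: 3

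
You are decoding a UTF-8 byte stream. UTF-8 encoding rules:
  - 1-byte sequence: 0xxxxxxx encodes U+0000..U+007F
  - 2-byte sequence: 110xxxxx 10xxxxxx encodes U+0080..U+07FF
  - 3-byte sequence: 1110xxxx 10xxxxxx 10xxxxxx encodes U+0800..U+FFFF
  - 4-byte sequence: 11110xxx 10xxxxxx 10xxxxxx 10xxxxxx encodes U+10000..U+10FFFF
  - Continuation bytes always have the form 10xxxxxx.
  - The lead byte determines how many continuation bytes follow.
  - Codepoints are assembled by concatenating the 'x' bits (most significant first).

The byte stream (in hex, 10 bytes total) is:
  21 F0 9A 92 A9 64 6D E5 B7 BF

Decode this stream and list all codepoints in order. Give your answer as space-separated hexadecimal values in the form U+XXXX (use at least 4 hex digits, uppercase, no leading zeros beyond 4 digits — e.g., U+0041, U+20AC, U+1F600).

Answer: U+0021 U+1A4A9 U+0064 U+006D U+5DFF

Derivation:
Byte[0]=21: 1-byte ASCII. cp=U+0021
Byte[1]=F0: 4-byte lead, need 3 cont bytes. acc=0x0
Byte[2]=9A: continuation. acc=(acc<<6)|0x1A=0x1A
Byte[3]=92: continuation. acc=(acc<<6)|0x12=0x692
Byte[4]=A9: continuation. acc=(acc<<6)|0x29=0x1A4A9
Completed: cp=U+1A4A9 (starts at byte 1)
Byte[5]=64: 1-byte ASCII. cp=U+0064
Byte[6]=6D: 1-byte ASCII. cp=U+006D
Byte[7]=E5: 3-byte lead, need 2 cont bytes. acc=0x5
Byte[8]=B7: continuation. acc=(acc<<6)|0x37=0x177
Byte[9]=BF: continuation. acc=(acc<<6)|0x3F=0x5DFF
Completed: cp=U+5DFF (starts at byte 7)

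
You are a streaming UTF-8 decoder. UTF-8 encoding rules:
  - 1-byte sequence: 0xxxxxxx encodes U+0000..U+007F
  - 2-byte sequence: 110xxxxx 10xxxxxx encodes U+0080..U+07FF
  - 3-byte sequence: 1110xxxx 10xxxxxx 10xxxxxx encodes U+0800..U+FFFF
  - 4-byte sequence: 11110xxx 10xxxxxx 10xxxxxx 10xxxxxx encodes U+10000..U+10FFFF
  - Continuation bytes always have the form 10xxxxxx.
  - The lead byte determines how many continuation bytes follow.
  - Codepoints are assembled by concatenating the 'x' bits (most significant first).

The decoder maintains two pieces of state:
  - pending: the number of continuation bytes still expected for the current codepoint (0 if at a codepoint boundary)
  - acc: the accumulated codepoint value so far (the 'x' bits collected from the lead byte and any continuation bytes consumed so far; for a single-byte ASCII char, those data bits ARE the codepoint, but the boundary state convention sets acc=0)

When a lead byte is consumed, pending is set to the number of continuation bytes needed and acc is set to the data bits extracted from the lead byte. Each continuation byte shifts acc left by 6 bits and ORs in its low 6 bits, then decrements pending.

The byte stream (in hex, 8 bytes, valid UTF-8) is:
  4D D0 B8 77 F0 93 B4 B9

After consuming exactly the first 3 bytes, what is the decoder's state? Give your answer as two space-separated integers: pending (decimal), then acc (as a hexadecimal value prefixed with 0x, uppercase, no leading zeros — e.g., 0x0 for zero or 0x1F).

Answer: 0 0x438

Derivation:
Byte[0]=4D: 1-byte. pending=0, acc=0x0
Byte[1]=D0: 2-byte lead. pending=1, acc=0x10
Byte[2]=B8: continuation. acc=(acc<<6)|0x38=0x438, pending=0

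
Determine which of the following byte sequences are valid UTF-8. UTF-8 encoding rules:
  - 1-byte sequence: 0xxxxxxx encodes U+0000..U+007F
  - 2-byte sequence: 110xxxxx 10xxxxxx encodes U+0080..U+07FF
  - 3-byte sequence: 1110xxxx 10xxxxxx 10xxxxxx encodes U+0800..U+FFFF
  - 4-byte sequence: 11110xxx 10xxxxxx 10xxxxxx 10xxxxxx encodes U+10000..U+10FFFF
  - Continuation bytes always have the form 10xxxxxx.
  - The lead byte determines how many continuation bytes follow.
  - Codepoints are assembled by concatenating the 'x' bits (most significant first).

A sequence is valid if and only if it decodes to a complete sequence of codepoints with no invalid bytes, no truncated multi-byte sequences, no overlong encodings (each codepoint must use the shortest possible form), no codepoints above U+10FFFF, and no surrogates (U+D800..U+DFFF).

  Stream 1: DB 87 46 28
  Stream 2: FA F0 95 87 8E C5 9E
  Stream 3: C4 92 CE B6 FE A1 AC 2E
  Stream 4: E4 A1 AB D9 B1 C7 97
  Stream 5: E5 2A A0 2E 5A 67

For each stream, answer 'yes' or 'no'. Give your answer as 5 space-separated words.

Answer: yes no no yes no

Derivation:
Stream 1: decodes cleanly. VALID
Stream 2: error at byte offset 0. INVALID
Stream 3: error at byte offset 4. INVALID
Stream 4: decodes cleanly. VALID
Stream 5: error at byte offset 1. INVALID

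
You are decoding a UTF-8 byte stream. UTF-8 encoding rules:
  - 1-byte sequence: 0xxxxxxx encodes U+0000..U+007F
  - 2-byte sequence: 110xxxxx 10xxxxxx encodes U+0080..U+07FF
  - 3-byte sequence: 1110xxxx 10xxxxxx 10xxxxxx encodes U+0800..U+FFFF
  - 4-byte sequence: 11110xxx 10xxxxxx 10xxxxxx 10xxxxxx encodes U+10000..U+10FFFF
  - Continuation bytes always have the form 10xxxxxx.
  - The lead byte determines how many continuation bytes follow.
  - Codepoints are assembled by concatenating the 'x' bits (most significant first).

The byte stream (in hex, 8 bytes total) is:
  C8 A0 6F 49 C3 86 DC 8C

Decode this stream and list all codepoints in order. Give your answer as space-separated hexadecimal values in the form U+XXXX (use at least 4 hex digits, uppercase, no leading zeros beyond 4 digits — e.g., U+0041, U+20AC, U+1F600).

Answer: U+0220 U+006F U+0049 U+00C6 U+070C

Derivation:
Byte[0]=C8: 2-byte lead, need 1 cont bytes. acc=0x8
Byte[1]=A0: continuation. acc=(acc<<6)|0x20=0x220
Completed: cp=U+0220 (starts at byte 0)
Byte[2]=6F: 1-byte ASCII. cp=U+006F
Byte[3]=49: 1-byte ASCII. cp=U+0049
Byte[4]=C3: 2-byte lead, need 1 cont bytes. acc=0x3
Byte[5]=86: continuation. acc=(acc<<6)|0x06=0xC6
Completed: cp=U+00C6 (starts at byte 4)
Byte[6]=DC: 2-byte lead, need 1 cont bytes. acc=0x1C
Byte[7]=8C: continuation. acc=(acc<<6)|0x0C=0x70C
Completed: cp=U+070C (starts at byte 6)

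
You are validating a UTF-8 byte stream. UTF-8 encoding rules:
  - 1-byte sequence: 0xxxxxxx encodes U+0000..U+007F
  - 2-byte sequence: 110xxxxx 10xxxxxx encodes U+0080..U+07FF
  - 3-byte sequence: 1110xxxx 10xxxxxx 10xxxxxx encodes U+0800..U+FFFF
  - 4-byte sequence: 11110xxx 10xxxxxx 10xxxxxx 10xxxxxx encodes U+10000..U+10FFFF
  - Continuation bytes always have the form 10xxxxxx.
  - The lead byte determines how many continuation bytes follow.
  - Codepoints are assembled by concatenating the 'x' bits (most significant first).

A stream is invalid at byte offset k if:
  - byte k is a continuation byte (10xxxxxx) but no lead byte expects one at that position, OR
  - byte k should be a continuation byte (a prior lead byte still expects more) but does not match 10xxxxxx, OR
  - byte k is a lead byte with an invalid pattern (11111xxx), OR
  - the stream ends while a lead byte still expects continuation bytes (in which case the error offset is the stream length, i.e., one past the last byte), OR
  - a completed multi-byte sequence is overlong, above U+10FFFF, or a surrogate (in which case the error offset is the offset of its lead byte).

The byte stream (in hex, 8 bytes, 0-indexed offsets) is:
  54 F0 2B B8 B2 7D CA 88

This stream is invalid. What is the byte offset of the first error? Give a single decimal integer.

Answer: 2

Derivation:
Byte[0]=54: 1-byte ASCII. cp=U+0054
Byte[1]=F0: 4-byte lead, need 3 cont bytes. acc=0x0
Byte[2]=2B: expected 10xxxxxx continuation. INVALID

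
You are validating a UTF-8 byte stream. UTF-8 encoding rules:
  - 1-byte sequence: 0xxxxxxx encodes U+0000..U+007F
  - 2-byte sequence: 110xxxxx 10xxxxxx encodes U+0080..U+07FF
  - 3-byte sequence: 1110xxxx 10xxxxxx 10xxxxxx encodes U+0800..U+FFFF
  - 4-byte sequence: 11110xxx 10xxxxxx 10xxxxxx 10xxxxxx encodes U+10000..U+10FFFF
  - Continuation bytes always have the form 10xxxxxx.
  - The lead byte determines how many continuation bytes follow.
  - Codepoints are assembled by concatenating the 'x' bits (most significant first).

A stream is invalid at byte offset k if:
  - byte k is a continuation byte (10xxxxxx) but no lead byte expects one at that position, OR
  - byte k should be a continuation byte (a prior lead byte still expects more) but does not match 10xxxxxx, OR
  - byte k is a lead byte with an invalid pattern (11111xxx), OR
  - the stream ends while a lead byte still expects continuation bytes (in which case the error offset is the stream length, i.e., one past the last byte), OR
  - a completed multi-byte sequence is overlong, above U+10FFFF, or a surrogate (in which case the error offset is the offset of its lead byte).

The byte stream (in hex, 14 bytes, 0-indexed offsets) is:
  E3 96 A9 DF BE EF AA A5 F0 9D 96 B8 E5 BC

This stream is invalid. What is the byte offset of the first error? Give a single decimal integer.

Byte[0]=E3: 3-byte lead, need 2 cont bytes. acc=0x3
Byte[1]=96: continuation. acc=(acc<<6)|0x16=0xD6
Byte[2]=A9: continuation. acc=(acc<<6)|0x29=0x35A9
Completed: cp=U+35A9 (starts at byte 0)
Byte[3]=DF: 2-byte lead, need 1 cont bytes. acc=0x1F
Byte[4]=BE: continuation. acc=(acc<<6)|0x3E=0x7FE
Completed: cp=U+07FE (starts at byte 3)
Byte[5]=EF: 3-byte lead, need 2 cont bytes. acc=0xF
Byte[6]=AA: continuation. acc=(acc<<6)|0x2A=0x3EA
Byte[7]=A5: continuation. acc=(acc<<6)|0x25=0xFAA5
Completed: cp=U+FAA5 (starts at byte 5)
Byte[8]=F0: 4-byte lead, need 3 cont bytes. acc=0x0
Byte[9]=9D: continuation. acc=(acc<<6)|0x1D=0x1D
Byte[10]=96: continuation. acc=(acc<<6)|0x16=0x756
Byte[11]=B8: continuation. acc=(acc<<6)|0x38=0x1D5B8
Completed: cp=U+1D5B8 (starts at byte 8)
Byte[12]=E5: 3-byte lead, need 2 cont bytes. acc=0x5
Byte[13]=BC: continuation. acc=(acc<<6)|0x3C=0x17C
Byte[14]: stream ended, expected continuation. INVALID

Answer: 14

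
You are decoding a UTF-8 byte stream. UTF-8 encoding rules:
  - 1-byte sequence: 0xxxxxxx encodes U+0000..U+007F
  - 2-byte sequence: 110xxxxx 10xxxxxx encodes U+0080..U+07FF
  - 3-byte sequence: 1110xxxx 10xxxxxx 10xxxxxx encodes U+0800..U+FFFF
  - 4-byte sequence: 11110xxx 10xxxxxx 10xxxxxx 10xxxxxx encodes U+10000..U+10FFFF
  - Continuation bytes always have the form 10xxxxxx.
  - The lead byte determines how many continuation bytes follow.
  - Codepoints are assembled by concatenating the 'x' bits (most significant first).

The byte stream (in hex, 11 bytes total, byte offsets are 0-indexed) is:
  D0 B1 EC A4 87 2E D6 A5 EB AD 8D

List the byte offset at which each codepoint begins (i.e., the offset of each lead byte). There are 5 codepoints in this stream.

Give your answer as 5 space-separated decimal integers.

Byte[0]=D0: 2-byte lead, need 1 cont bytes. acc=0x10
Byte[1]=B1: continuation. acc=(acc<<6)|0x31=0x431
Completed: cp=U+0431 (starts at byte 0)
Byte[2]=EC: 3-byte lead, need 2 cont bytes. acc=0xC
Byte[3]=A4: continuation. acc=(acc<<6)|0x24=0x324
Byte[4]=87: continuation. acc=(acc<<6)|0x07=0xC907
Completed: cp=U+C907 (starts at byte 2)
Byte[5]=2E: 1-byte ASCII. cp=U+002E
Byte[6]=D6: 2-byte lead, need 1 cont bytes. acc=0x16
Byte[7]=A5: continuation. acc=(acc<<6)|0x25=0x5A5
Completed: cp=U+05A5 (starts at byte 6)
Byte[8]=EB: 3-byte lead, need 2 cont bytes. acc=0xB
Byte[9]=AD: continuation. acc=(acc<<6)|0x2D=0x2ED
Byte[10]=8D: continuation. acc=(acc<<6)|0x0D=0xBB4D
Completed: cp=U+BB4D (starts at byte 8)

Answer: 0 2 5 6 8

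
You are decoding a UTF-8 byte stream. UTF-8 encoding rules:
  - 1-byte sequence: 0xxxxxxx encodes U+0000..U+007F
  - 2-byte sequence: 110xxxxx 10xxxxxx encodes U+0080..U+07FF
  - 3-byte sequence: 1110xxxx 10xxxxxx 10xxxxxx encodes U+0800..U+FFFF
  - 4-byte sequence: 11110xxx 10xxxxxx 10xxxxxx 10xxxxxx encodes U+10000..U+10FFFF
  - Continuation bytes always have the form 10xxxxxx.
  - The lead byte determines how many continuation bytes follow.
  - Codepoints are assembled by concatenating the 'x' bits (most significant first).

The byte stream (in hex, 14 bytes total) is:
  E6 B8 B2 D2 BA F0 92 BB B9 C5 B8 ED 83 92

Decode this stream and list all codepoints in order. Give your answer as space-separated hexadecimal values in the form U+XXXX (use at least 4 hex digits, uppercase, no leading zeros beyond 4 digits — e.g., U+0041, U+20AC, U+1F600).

Answer: U+6E32 U+04BA U+12EF9 U+0178 U+D0D2

Derivation:
Byte[0]=E6: 3-byte lead, need 2 cont bytes. acc=0x6
Byte[1]=B8: continuation. acc=(acc<<6)|0x38=0x1B8
Byte[2]=B2: continuation. acc=(acc<<6)|0x32=0x6E32
Completed: cp=U+6E32 (starts at byte 0)
Byte[3]=D2: 2-byte lead, need 1 cont bytes. acc=0x12
Byte[4]=BA: continuation. acc=(acc<<6)|0x3A=0x4BA
Completed: cp=U+04BA (starts at byte 3)
Byte[5]=F0: 4-byte lead, need 3 cont bytes. acc=0x0
Byte[6]=92: continuation. acc=(acc<<6)|0x12=0x12
Byte[7]=BB: continuation. acc=(acc<<6)|0x3B=0x4BB
Byte[8]=B9: continuation. acc=(acc<<6)|0x39=0x12EF9
Completed: cp=U+12EF9 (starts at byte 5)
Byte[9]=C5: 2-byte lead, need 1 cont bytes. acc=0x5
Byte[10]=B8: continuation. acc=(acc<<6)|0x38=0x178
Completed: cp=U+0178 (starts at byte 9)
Byte[11]=ED: 3-byte lead, need 2 cont bytes. acc=0xD
Byte[12]=83: continuation. acc=(acc<<6)|0x03=0x343
Byte[13]=92: continuation. acc=(acc<<6)|0x12=0xD0D2
Completed: cp=U+D0D2 (starts at byte 11)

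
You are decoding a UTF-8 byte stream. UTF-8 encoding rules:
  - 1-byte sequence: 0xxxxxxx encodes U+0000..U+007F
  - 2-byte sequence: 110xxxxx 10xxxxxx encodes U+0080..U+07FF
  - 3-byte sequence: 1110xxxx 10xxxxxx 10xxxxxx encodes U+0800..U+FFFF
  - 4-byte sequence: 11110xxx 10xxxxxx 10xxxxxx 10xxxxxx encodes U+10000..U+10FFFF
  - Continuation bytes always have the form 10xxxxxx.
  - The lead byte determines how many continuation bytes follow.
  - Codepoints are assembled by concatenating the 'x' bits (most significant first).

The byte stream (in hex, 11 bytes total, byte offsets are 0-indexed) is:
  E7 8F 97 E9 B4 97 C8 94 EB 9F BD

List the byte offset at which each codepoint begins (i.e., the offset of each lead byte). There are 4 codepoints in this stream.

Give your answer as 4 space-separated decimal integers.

Answer: 0 3 6 8

Derivation:
Byte[0]=E7: 3-byte lead, need 2 cont bytes. acc=0x7
Byte[1]=8F: continuation. acc=(acc<<6)|0x0F=0x1CF
Byte[2]=97: continuation. acc=(acc<<6)|0x17=0x73D7
Completed: cp=U+73D7 (starts at byte 0)
Byte[3]=E9: 3-byte lead, need 2 cont bytes. acc=0x9
Byte[4]=B4: continuation. acc=(acc<<6)|0x34=0x274
Byte[5]=97: continuation. acc=(acc<<6)|0x17=0x9D17
Completed: cp=U+9D17 (starts at byte 3)
Byte[6]=C8: 2-byte lead, need 1 cont bytes. acc=0x8
Byte[7]=94: continuation. acc=(acc<<6)|0x14=0x214
Completed: cp=U+0214 (starts at byte 6)
Byte[8]=EB: 3-byte lead, need 2 cont bytes. acc=0xB
Byte[9]=9F: continuation. acc=(acc<<6)|0x1F=0x2DF
Byte[10]=BD: continuation. acc=(acc<<6)|0x3D=0xB7FD
Completed: cp=U+B7FD (starts at byte 8)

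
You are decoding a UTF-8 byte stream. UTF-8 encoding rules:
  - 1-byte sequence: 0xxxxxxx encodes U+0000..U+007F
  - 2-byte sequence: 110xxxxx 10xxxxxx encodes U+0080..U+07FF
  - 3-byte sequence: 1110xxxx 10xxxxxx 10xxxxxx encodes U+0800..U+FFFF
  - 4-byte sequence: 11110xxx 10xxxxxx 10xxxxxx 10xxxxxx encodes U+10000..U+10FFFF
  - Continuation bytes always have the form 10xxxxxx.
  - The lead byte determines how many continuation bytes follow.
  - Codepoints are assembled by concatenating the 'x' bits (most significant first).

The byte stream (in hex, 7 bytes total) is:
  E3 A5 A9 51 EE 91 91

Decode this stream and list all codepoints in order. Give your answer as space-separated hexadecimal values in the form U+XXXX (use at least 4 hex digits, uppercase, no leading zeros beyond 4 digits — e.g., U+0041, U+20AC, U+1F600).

Answer: U+3969 U+0051 U+E451

Derivation:
Byte[0]=E3: 3-byte lead, need 2 cont bytes. acc=0x3
Byte[1]=A5: continuation. acc=(acc<<6)|0x25=0xE5
Byte[2]=A9: continuation. acc=(acc<<6)|0x29=0x3969
Completed: cp=U+3969 (starts at byte 0)
Byte[3]=51: 1-byte ASCII. cp=U+0051
Byte[4]=EE: 3-byte lead, need 2 cont bytes. acc=0xE
Byte[5]=91: continuation. acc=(acc<<6)|0x11=0x391
Byte[6]=91: continuation. acc=(acc<<6)|0x11=0xE451
Completed: cp=U+E451 (starts at byte 4)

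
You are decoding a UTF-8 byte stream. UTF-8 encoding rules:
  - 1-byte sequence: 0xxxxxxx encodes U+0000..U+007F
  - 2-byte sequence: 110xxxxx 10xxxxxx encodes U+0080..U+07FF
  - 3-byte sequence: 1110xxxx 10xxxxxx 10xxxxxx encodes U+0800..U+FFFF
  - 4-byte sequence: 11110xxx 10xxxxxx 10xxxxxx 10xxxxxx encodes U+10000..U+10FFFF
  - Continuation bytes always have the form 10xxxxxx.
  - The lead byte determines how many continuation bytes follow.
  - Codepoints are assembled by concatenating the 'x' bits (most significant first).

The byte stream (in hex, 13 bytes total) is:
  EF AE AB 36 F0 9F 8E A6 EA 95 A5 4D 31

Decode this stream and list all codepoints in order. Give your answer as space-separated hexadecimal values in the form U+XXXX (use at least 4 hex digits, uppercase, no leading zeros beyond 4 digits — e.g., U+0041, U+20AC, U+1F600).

Answer: U+FBAB U+0036 U+1F3A6 U+A565 U+004D U+0031

Derivation:
Byte[0]=EF: 3-byte lead, need 2 cont bytes. acc=0xF
Byte[1]=AE: continuation. acc=(acc<<6)|0x2E=0x3EE
Byte[2]=AB: continuation. acc=(acc<<6)|0x2B=0xFBAB
Completed: cp=U+FBAB (starts at byte 0)
Byte[3]=36: 1-byte ASCII. cp=U+0036
Byte[4]=F0: 4-byte lead, need 3 cont bytes. acc=0x0
Byte[5]=9F: continuation. acc=(acc<<6)|0x1F=0x1F
Byte[6]=8E: continuation. acc=(acc<<6)|0x0E=0x7CE
Byte[7]=A6: continuation. acc=(acc<<6)|0x26=0x1F3A6
Completed: cp=U+1F3A6 (starts at byte 4)
Byte[8]=EA: 3-byte lead, need 2 cont bytes. acc=0xA
Byte[9]=95: continuation. acc=(acc<<6)|0x15=0x295
Byte[10]=A5: continuation. acc=(acc<<6)|0x25=0xA565
Completed: cp=U+A565 (starts at byte 8)
Byte[11]=4D: 1-byte ASCII. cp=U+004D
Byte[12]=31: 1-byte ASCII. cp=U+0031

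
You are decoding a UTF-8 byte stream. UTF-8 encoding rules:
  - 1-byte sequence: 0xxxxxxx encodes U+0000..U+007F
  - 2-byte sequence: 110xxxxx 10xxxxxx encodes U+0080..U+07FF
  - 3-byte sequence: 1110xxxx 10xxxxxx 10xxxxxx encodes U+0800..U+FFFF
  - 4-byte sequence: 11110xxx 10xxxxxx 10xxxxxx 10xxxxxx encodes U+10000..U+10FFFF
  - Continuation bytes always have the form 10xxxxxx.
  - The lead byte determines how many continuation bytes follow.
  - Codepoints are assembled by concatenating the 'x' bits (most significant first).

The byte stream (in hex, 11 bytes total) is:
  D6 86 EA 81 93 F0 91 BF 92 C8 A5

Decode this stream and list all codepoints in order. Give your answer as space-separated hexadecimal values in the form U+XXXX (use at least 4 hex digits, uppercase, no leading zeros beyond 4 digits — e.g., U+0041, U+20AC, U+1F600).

Byte[0]=D6: 2-byte lead, need 1 cont bytes. acc=0x16
Byte[1]=86: continuation. acc=(acc<<6)|0x06=0x586
Completed: cp=U+0586 (starts at byte 0)
Byte[2]=EA: 3-byte lead, need 2 cont bytes. acc=0xA
Byte[3]=81: continuation. acc=(acc<<6)|0x01=0x281
Byte[4]=93: continuation. acc=(acc<<6)|0x13=0xA053
Completed: cp=U+A053 (starts at byte 2)
Byte[5]=F0: 4-byte lead, need 3 cont bytes. acc=0x0
Byte[6]=91: continuation. acc=(acc<<6)|0x11=0x11
Byte[7]=BF: continuation. acc=(acc<<6)|0x3F=0x47F
Byte[8]=92: continuation. acc=(acc<<6)|0x12=0x11FD2
Completed: cp=U+11FD2 (starts at byte 5)
Byte[9]=C8: 2-byte lead, need 1 cont bytes. acc=0x8
Byte[10]=A5: continuation. acc=(acc<<6)|0x25=0x225
Completed: cp=U+0225 (starts at byte 9)

Answer: U+0586 U+A053 U+11FD2 U+0225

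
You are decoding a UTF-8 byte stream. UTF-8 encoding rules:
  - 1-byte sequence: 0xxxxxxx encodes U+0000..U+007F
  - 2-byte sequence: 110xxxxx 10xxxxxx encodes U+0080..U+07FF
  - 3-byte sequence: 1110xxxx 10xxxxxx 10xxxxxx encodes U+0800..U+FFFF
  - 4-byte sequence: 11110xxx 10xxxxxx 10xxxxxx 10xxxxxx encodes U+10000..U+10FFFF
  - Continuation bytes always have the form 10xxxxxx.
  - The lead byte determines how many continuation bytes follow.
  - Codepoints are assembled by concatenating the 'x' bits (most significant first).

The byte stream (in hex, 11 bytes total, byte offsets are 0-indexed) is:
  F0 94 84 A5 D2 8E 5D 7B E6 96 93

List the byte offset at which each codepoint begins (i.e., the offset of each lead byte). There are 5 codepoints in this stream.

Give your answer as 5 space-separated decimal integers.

Answer: 0 4 6 7 8

Derivation:
Byte[0]=F0: 4-byte lead, need 3 cont bytes. acc=0x0
Byte[1]=94: continuation. acc=(acc<<6)|0x14=0x14
Byte[2]=84: continuation. acc=(acc<<6)|0x04=0x504
Byte[3]=A5: continuation. acc=(acc<<6)|0x25=0x14125
Completed: cp=U+14125 (starts at byte 0)
Byte[4]=D2: 2-byte lead, need 1 cont bytes. acc=0x12
Byte[5]=8E: continuation. acc=(acc<<6)|0x0E=0x48E
Completed: cp=U+048E (starts at byte 4)
Byte[6]=5D: 1-byte ASCII. cp=U+005D
Byte[7]=7B: 1-byte ASCII. cp=U+007B
Byte[8]=E6: 3-byte lead, need 2 cont bytes. acc=0x6
Byte[9]=96: continuation. acc=(acc<<6)|0x16=0x196
Byte[10]=93: continuation. acc=(acc<<6)|0x13=0x6593
Completed: cp=U+6593 (starts at byte 8)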